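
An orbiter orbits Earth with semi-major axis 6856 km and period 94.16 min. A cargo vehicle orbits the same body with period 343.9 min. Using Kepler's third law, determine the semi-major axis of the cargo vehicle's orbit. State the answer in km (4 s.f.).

Kepler's third law: a³ ∝ T², so a₂ = a₁ (T₂/T₁)^(2/3).
T₂/T₁ = 3.652, (T₂/T₁)^(2/3) = 2.372.
a₂ = 6856 × 2.372 = 16260 km.

a₂ ≈ 16260 km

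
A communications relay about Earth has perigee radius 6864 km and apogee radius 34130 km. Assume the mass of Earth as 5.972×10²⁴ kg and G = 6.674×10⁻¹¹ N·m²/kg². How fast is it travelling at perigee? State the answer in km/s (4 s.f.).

v ≈ 9.833 km/s

μ = GM = 6.674×10⁻¹¹ × 5.972×10²⁴ = 3.986×10¹⁴ m³/s².
Semi-major axis a = (r_p + r_a)/2 = 20497 km = 2.050×10⁷ m.
Vis-viva: v² = μ(2/r − 1/a) = 3.986×10¹⁴ × (2.914×10⁻⁷ − 4.879×10⁻⁸) = 9.669×10⁷ m²/s².
v = 9833 m/s = 9.833 km/s.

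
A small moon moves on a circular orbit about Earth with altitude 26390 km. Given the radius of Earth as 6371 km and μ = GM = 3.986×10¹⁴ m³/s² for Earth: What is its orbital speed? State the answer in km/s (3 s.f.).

v ≈ 3.49 km/s

r = 6371 + 26390 = 32761 km = 3.2761×10⁷ m.
For a circular orbit v = √(μ/r) = √(3.986×10¹⁴ / 3.276×10⁷) = √(1.217×10⁷) = 3488 m/s.
That is 3.488 km/s.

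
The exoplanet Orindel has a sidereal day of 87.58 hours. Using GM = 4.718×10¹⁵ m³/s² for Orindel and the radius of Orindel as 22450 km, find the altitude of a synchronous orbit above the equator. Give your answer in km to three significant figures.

T = 87.58 hours = 3.153×10⁵ s.
A synchronous orbit has period T, so by Kepler's third law a = (μT²/4π²)^(1/3).
μT²/4π² = 4.718×10¹⁵ × (3.153×10⁵)² / 39.48 = 1.188×10²⁵ m³.
a = 2.282×10⁸ m = 2.2818×10⁵ km.
Altitude h = a − R = 2.2818×10⁵ − 22450 = 2.0573×10⁵ km.

h_sync ≈ 2.06×10⁵ km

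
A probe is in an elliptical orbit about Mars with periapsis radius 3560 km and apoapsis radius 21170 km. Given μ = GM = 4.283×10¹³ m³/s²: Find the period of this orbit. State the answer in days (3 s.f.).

Semi-major axis a = (r_p + r_a)/2 = (3560.0 + 21170)/2 = 12365 km = 1.236×10⁷ m.
By Kepler's third law T = 2π√(a³/μ) = 2π × 6.644×10³ = 4.174×10⁴ s.
= 0.4832 days.

T ≈ 0.483 days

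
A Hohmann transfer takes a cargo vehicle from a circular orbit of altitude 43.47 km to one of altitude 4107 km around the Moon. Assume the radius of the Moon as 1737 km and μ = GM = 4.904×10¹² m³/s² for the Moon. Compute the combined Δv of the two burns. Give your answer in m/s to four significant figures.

Δv_total ≈ 685.2 m/s

r₁ = 1737 + 43.47 = 1780.5 km = 1.7805×10⁶ m.
r₂ = 1737 + 4107 = 5844.0 km = 5.8440×10⁶ m.
Transfer ellipse a_t = (r₁ + r₂)/2 = 3.812×10⁶ m.
At r₁: circular v_c1 = √(μ/r₁) = 1660 m/s; transfer-perilune v_p = √[μ(2/r₁ − 1/a_t)] = 2055 m/s.
Δv₁ = v_p − v_c1 = 395.2 m/s.
At r₂: circular v_c2 = √(μ/r₂) = 916.1 m/s; transfer-apolune v_a = √[μ(2/r₂ − 1/a_t)] = 626.0 m/s.
Δv₂ = v_c2 − v_a = 290.0 m/s.
Total Δv = Δv₁ + Δv₂ = 685.2 m/s.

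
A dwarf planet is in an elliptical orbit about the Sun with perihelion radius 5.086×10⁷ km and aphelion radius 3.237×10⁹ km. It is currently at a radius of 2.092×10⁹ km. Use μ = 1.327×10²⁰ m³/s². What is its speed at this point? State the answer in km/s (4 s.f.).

Semi-major axis a = (r_p + r_a)/2 = 1.6439×10⁹ km = 1.644×10¹² m.
Vis-viva: v² = μ(2/r − 1/a) = 1.327×10²⁰ × (9.560×10⁻¹³ − 6.083×10⁻¹³) = 4.614×10⁷ m²/s².
v = 6793 m/s = 6.793 km/s.

v ≈ 6.793 km/s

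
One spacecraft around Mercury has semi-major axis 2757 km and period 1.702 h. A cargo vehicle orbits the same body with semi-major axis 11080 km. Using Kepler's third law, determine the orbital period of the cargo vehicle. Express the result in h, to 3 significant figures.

T₂ ≈ 13.7 h

Kepler's third law: T² ∝ a³, so T₂ = T₁ (a₂/a₁)^(3/2).
a₂/a₁ = 4.019, (a₂/a₁)^(3/2) = 8.057.
T₂ = 1.702 × 8.057 = 13.71 h.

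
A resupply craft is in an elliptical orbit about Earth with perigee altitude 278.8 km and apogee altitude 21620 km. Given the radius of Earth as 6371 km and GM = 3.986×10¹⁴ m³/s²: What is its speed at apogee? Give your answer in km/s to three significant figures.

v ≈ 2.34 km/s

r_p = 6371 + 278.8 = 6649.8 km = 6.6498×10⁶ m.
r_a = 6371 + 21620 = 27991 km = 2.7991×10⁷ m.
Semi-major axis a = (r_p + r_a)/2 = 17320 km = 1.732×10⁷ m.
Vis-viva: v² = μ(2/r − 1/a) = 3.986×10¹⁴ × (7.145×10⁻⁸ − 5.774×10⁻⁸) = 5.467×10⁶ m²/s².
v = 2338 m/s = 2.338 km/s.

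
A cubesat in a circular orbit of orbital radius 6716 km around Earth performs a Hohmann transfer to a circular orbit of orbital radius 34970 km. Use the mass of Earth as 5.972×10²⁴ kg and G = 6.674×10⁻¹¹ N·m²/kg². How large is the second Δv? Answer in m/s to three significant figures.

μ = GM = 6.674×10⁻¹¹ × 5.972×10²⁴ = 3.986×10¹⁴ m³/s².
r₁ = 6716 km = 6.716×10⁶ m.
r₂ = 34970 km = 3.497×10⁷ m.
Transfer ellipse a_t = (r₁ + r₂)/2 = 2.084×10⁷ m.
At r₁: circular v_c1 = √(μ/r₁) = 7704 m/s; transfer-perigee v_p = √[μ(2/r₁ − 1/a_t)] = 9979 m/s.
At r₂: circular v_c2 = √(μ/r₂) = 3376 m/s; transfer-apogee v_a = √[μ(2/r₂ − 1/a_t)] = 1916 m/s.
Δv₂ = v_c2 − v_a = 1460 m/s.

Δv ≈ 1460 m/s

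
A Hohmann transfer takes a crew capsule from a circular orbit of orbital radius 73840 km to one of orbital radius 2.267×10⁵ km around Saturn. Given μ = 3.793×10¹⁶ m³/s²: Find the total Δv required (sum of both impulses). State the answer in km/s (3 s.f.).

r₁ = 73840 km = 7.384×10⁷ m.
r₂ = 2.267×10⁵ km = 2.267×10⁸ m.
Transfer ellipse a_t = (r₁ + r₂)/2 = 1.503×10⁸ m.
At r₁: circular v_c1 = √(μ/r₁) = 22660 m/s; transfer-perikrone v_p = √[μ(2/r₁ − 1/a_t)] = 27840 m/s.
Δv₁ = v_p − v_c1 = 5173 m/s.
At r₂: circular v_c2 = √(μ/r₂) = 12930 m/s; transfer-apokrone v_a = √[μ(2/r₂ − 1/a_t)] = 9067 m/s.
Δv₂ = v_c2 − v_a = 3868 m/s.
Total Δv = Δv₁ + Δv₂ = 9041 m/s = 9.041 km/s.

Δv_total ≈ 9.04 km/s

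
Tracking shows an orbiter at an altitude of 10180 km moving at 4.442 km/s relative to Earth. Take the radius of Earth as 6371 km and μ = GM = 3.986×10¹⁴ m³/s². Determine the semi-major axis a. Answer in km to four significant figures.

a ≈ 14020 km

r = 6371 + 10180 = 16551 km = 1.655×10⁷ m.
Specific orbital energy ε = v²/2 − μ/r = (4442)²/2 − 3.986×10¹⁴/1.655×10⁷ = -1.422×10⁷ J/kg.
Since ε = −μ/(2a), a = −μ/(2ε) = 1.402×10⁷ m = 14018 km.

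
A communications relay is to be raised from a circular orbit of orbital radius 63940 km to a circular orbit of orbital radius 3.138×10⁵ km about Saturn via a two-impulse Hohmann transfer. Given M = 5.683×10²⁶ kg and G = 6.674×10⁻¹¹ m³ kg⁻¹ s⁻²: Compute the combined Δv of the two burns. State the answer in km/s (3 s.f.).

Δv_total ≈ 11.6 km/s

μ = GM = 6.674×10⁻¹¹ × 5.683×10²⁶ = 3.793×10¹⁶ m³/s².
r₁ = 63940 km = 6.394×10⁷ m.
r₂ = 3.138×10⁵ km = 3.138×10⁸ m.
Transfer ellipse a_t = (r₁ + r₂)/2 = 1.889×10⁸ m.
At r₁: circular v_c1 = √(μ/r₁) = 24360 m/s; transfer-perikrone v_p = √[μ(2/r₁ − 1/a_t)] = 31390 m/s.
Δv₁ = v_p − v_c1 = 7038 m/s.
At r₂: circular v_c2 = √(μ/r₂) = 10990 m/s; transfer-apokrone v_a = √[μ(2/r₂ − 1/a_t)] = 6397 m/s.
Δv₂ = v_c2 − v_a = 4597 m/s.
Total Δv = Δv₁ + Δv₂ = 11640 m/s = 11.64 km/s.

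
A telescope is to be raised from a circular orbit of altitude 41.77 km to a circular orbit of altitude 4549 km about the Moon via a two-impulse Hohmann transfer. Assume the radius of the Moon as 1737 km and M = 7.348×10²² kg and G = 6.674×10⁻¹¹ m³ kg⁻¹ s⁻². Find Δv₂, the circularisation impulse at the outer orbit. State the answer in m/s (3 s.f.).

μ = GM = 6.674×10⁻¹¹ × 7.348×10²² = 4.904×10¹² m³/s².
r₁ = 1737 + 41.77 = 1778.8 km = 1.7788×10⁶ m.
r₂ = 1737 + 4549 = 6286.0 km = 6.2860×10⁶ m.
Transfer ellipse a_t = (r₁ + r₂)/2 = 4.032×10⁶ m.
At r₁: circular v_c1 = √(μ/r₁) = 1660 m/s; transfer-perilune v_p = √[μ(2/r₁ − 1/a_t)] = 2073 m/s.
At r₂: circular v_c2 = √(μ/r₂) = 883.3 m/s; transfer-apolune v_a = √[μ(2/r₂ − 1/a_t)] = 586.6 m/s.
Δv₂ = v_c2 − v_a = 296.6 m/s.

Δv ≈ 297 m/s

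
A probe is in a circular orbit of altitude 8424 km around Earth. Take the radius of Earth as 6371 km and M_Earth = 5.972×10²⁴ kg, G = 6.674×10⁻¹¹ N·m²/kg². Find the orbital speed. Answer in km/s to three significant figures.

v ≈ 5.19 km/s

μ = GM = 6.674×10⁻¹¹ × 5.972×10²⁴ = 3.986×10¹⁴ m³/s².
r = 6371 + 8424 = 14795 km = 1.4795×10⁷ m.
For a circular orbit v = √(μ/r) = √(3.986×10¹⁴ / 1.480×10⁷) = √(2.694×10⁷) = 5190 m/s.
That is 5.190 km/s.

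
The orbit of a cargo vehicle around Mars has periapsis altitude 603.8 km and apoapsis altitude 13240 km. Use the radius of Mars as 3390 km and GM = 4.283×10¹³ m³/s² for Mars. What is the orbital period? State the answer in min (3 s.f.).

r_p = 3390 + 603.8 = 3993.8 km = 3.9938×10⁶ m.
r_a = 3390 + 13240 = 16630 km = 1.6630×10⁷ m.
Semi-major axis a = (r_p + r_a)/2 = (3993.8 + 16630)/2 = 10312 km = 1.031×10⁷ m.
By Kepler's third law T = 2π√(a³/μ) = 2π × 5.060×10³ = 3.179×10⁴ s.
= 529.9 min.

T ≈ 530 min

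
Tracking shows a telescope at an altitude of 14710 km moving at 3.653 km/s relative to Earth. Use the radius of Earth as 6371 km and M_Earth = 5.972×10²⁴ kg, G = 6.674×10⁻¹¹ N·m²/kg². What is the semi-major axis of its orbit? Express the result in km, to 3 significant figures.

a ≈ 16300 km

μ = GM = 6.674×10⁻¹¹ × 5.972×10²⁴ = 3.986×10¹⁴ m³/s².
r = 6371 + 14710 = 21081 km = 2.108×10⁷ m.
Vis-viva rearranged: 1/a = 2/r − v²/μ = 9.487×10⁻⁸ − 3.348×10⁻⁸ = 6.139×10⁻⁸ m⁻¹.
a = 1.629×10⁷ m = 16289 km.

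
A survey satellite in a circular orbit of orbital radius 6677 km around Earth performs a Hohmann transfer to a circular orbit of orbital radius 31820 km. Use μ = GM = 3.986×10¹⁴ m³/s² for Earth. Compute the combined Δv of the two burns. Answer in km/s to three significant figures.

Δv_total ≈ 3.66 km/s

r₁ = 6677 km = 6.677×10⁶ m.
r₂ = 31820 km = 3.182×10⁷ m.
Transfer ellipse a_t = (r₁ + r₂)/2 = 1.925×10⁷ m.
At r₁: circular v_c1 = √(μ/r₁) = 7726 m/s; transfer-perigee v_p = √[μ(2/r₁ − 1/a_t)] = 9934 m/s.
Δv₁ = v_p − v_c1 = 2208 m/s.
At r₂: circular v_c2 = √(μ/r₂) = 3539 m/s; transfer-apogee v_a = √[μ(2/r₂ − 1/a_t)] = 2085 m/s.
Δv₂ = v_c2 − v_a = 1455 m/s.
Total Δv = Δv₁ + Δv₂ = 3662 m/s = 3.662 km/s.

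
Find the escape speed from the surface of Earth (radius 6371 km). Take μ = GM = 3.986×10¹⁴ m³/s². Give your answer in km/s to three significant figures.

v_esc ≈ 11.2 km/s

r = R = 6.371×10⁶ m.
Escape speed v_esc = √(2μ/r) = √(2 × 3.986×10¹⁴ / 6.371×10⁶) = √(1.251×10⁸) = 11190 m/s.
= 11.19 km/s.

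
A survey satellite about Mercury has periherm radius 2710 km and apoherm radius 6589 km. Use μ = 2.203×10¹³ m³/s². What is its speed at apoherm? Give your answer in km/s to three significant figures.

v ≈ 1.40 km/s

Semi-major axis a = (r_p + r_a)/2 = 4649.5 km = 4.650×10⁶ m.
Vis-viva: v² = μ(2/r − 1/a) = 2.203×10¹³ × (3.035×10⁻⁷ − 2.151×10⁻⁷) = 1.949×10⁶ m²/s².
v = 1396 m/s = 1.396 km/s.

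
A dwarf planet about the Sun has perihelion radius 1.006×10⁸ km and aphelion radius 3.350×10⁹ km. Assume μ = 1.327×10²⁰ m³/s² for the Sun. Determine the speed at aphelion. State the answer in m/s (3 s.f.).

v ≈ 1520 m/s

Semi-major axis a = (r_p + r_a)/2 = 1.7253×10⁹ km = 1.725×10¹² m.
Vis-viva: v² = μ(2/r − 1/a) = 1.327×10²⁰ × (5.970×10⁻¹³ − 5.796×10⁻¹³) = 2.310×10⁶ m²/s².
v = 1520 m/s.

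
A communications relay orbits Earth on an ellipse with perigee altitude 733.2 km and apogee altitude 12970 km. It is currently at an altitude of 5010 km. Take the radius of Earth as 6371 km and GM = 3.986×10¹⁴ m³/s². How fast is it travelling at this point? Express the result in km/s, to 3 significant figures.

v ≈ 6.32 km/s

r_p = 6371 + 733.2 = 7104.2 km = 7.1042×10⁶ m.
r_a = 6371 + 12970 = 19341 km = 1.9341×10⁷ m.
r = 6371 + 5010 = 11381 km = 1.138×10⁷ m.
Semi-major axis a = (r_p + r_a)/2 = 13223 km = 1.322×10⁷ m.
Vis-viva: v² = μ(2/r − 1/a) = 3.986×10¹⁴ × (1.757×10⁻⁷ − 7.563×10⁻⁸) = 3.990×10⁷ m²/s².
v = 6317 m/s = 6.317 km/s.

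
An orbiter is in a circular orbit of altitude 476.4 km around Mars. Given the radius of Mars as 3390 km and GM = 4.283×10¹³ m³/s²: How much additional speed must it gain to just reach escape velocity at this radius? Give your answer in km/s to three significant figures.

r = 3390 + 476.4 = 3866.4 km = 3.8664×10⁶ m.
Circular speed v_c = √(μ/r) = 3328 m/s.
Escape speed v_esc = √(2μ/r) = √2 × v_c = 4707 m/s.
Δv = v_esc − v_c = 1379 m/s = 1.379 km/s.

Δv ≈ 1.38 km/s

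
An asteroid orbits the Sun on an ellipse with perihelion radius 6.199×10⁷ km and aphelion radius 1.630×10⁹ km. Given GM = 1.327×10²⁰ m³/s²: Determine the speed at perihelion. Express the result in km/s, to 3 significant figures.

Semi-major axis a = (r_p + r_a)/2 = 8.4600×10⁸ km = 8.460×10¹¹ m.
Vis-viva: v² = μ(2/r − 1/a) = 1.327×10²⁰ × (3.226×10⁻¹¹ − 1.182×10⁻¹²) = 4.124×10⁹ m²/s².
v = 64220 m/s = 64.22 km/s.

v ≈ 64.2 km/s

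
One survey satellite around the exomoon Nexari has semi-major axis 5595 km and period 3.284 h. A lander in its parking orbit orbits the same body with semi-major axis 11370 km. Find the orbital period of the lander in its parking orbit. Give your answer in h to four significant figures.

T₂ ≈ 9.514 h

Kepler's third law: T² ∝ a³, so T₂ = T₁ (a₂/a₁)^(3/2).
a₂/a₁ = 2.032, (a₂/a₁)^(3/2) = 2.897.
T₂ = 3.284 × 2.897 = 9.514 h.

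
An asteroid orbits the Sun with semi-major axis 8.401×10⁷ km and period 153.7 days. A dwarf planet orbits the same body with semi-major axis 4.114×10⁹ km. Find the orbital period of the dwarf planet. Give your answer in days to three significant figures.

T₂ ≈ 52700 days

Kepler's third law: T² ∝ a³, so T₂ = T₁ (a₂/a₁)^(3/2).
a₂/a₁ = 48.97, (a₂/a₁)^(3/2) = 342.7.
T₂ = 153.7 × 342.7 = 52670 days.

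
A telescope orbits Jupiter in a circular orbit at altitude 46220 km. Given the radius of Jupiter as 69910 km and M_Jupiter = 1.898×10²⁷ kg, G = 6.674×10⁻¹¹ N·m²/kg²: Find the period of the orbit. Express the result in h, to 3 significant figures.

T ≈ 6.14 h

μ = GM = 6.674×10⁻¹¹ × 1.898×10²⁷ = 1.267×10¹⁷ m³/s².
r = 69910 + 46220 = 116130 km = 1.1613×10⁸ m.
Kepler's third law: T = 2π√(r³/μ) = 2π√((1.161×10⁸)³ / 1.267×10¹⁷).
r³/μ = 1.236×10⁷ s², so T = 2π × 3.516×10³ = 2.209×10⁴ s.
Converting: 2.209×10⁴ s ÷ 3600 = 6.137 h.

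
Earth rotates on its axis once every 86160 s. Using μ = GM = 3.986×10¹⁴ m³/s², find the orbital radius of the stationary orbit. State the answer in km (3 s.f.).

A synchronous orbit has period T, so by Kepler's third law a = (μT²/4π²)^(1/3).
μT²/4π² = 3.986×10¹⁴ × (8.616×10⁴)² / 39.48 = 7.495×10²² m³.
a = 4.216×10⁷ m = 42163 km.

r_sync ≈ 42200 km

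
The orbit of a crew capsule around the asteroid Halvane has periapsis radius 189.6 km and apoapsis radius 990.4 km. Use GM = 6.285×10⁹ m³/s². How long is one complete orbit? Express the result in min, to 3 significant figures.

T ≈ 599 min

Semi-major axis a = (r_p + r_a)/2 = (189.60 + 990.40)/2 = 590.00 km = 5.900×10⁵ m.
By Kepler's third law T = 2π√(a³/μ) = 2π × 5.716×10³ = 3.592×10⁴ s.
= 598.6 min.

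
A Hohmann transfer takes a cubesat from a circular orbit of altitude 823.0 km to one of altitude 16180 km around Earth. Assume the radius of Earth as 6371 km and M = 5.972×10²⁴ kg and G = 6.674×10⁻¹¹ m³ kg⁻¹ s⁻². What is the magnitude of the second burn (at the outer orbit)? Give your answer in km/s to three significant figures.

μ = GM = 6.674×10⁻¹¹ × 5.972×10²⁴ = 3.986×10¹⁴ m³/s².
r₁ = 6371 + 823.0 = 7194.0 km = 7.1940×10⁶ m.
r₂ = 6371 + 16180 = 22551 km = 2.2551×10⁷ m.
Transfer ellipse a_t = (r₁ + r₂)/2 = 1.487×10⁷ m.
At r₁: circular v_c1 = √(μ/r₁) = 7443 m/s; transfer-perigee v_p = √[μ(2/r₁ − 1/a_t)] = 9166 m/s.
At r₂: circular v_c2 = √(μ/r₂) = 4204 m/s; transfer-apogee v_a = √[μ(2/r₂ − 1/a_t)] = 2924 m/s.
Δv₂ = v_c2 − v_a = 1280 m/s.
= 1.280 km/s.

Δv ≈ 1.28 km/s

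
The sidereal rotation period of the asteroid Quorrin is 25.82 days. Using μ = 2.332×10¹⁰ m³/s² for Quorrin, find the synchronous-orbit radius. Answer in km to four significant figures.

r_sync ≈ 14330 km

T = 25.82 days = 2.231×10⁶ s.
A synchronous orbit has period T, so by Kepler's third law a = (μT²/4π²)^(1/3).
μT²/4π² = 2.332×10¹⁰ × (2.231×10⁶)² / 39.48 = 2.940×10²¹ m³.
a = 1.433×10⁷ m = 14325 km.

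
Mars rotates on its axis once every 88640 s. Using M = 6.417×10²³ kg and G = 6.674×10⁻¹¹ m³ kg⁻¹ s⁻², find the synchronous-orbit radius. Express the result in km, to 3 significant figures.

μ = GM = 6.674×10⁻¹¹ × 6.417×10²³ = 4.283×10¹³ m³/s².
A synchronous orbit has period T, so by Kepler's third law a = (μT²/4π²)^(1/3).
μT²/4π² = 4.283×10¹³ × (8.864×10⁴)² / 39.48 = 8.524×10²¹ m³.
a = 2.043×10⁷ m = 20427 km.

r_sync ≈ 20400 km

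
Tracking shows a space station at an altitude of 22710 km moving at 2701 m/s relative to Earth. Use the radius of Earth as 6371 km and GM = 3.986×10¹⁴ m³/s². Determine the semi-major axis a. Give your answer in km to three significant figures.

a ≈ 19800 km

r = 6371 + 22710 = 29081 km = 2.908×10⁷ m.
Vis-viva rearranged: 1/a = 2/r − v²/μ = 6.877×10⁻⁸ − 1.830×10⁻⁸ = 5.047×10⁻⁸ m⁻¹.
a = 1.981×10⁷ m = 19813 km.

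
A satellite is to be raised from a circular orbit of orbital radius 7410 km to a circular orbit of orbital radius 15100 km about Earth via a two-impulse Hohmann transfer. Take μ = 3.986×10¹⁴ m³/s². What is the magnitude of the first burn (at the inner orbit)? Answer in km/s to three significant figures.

r₁ = 7410 km = 7.410×10⁶ m.
r₂ = 15100 km = 1.510×10⁷ m.
Transfer ellipse a_t = (r₁ + r₂)/2 = 1.126×10⁷ m.
At r₁: circular v_c1 = √(μ/r₁) = 7334 m/s; transfer-perigee v_p = √[μ(2/r₁ − 1/a_t)] = 8495 m/s.
Δv₁ = v_p − v_c1 = 1161 m/s.
= 1.161 km/s.

Δv ≈ 1.16 km/s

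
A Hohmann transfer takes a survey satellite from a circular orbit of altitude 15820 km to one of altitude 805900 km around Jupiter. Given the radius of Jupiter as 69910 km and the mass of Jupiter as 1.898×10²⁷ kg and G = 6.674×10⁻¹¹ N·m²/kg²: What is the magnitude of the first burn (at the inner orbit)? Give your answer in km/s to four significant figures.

Δv ≈ 13.44 km/s

μ = GM = 6.674×10⁻¹¹ × 1.898×10²⁷ = 1.267×10¹⁷ m³/s².
r₁ = 69910 + 15820 = 85730 km = 8.5730×10⁷ m.
r₂ = 69910 + 805900 = 875810 km = 8.7581×10⁸ m.
Transfer ellipse a_t = (r₁ + r₂)/2 = 4.808×10⁸ m.
At r₁: circular v_c1 = √(μ/r₁) = 38440 m/s; transfer-perijove v_p = √[μ(2/r₁ − 1/a_t)] = 51880 m/s.
Δv₁ = v_p − v_c1 = 13440 m/s.
= 13.44 km/s.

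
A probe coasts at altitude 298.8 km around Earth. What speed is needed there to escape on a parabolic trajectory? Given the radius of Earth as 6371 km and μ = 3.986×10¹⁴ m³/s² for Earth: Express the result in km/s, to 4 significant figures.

v_esc ≈ 10.93 km/s

r = 6371 + 298.8 = 6669.8 km = 6.6698×10⁶ m.
Escape speed v_esc = √(2μ/r) = √(2 × 3.986×10¹⁴ / 6.670×10⁶) = √(1.195×10⁸) = 10930 m/s.
= 10.93 km/s.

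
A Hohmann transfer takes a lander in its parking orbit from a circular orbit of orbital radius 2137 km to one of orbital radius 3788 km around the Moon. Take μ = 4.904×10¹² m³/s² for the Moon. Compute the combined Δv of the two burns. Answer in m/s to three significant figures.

Δv_total ≈ 370 m/s

r₁ = 2137 km = 2.137×10⁶ m.
r₂ = 3788 km = 3.788×10⁶ m.
Transfer ellipse a_t = (r₁ + r₂)/2 = 2.962×10⁶ m.
At r₁: circular v_c1 = √(μ/r₁) = 1515 m/s; transfer-perilune v_p = √[μ(2/r₁ − 1/a_t)] = 1713 m/s.
Δv₁ = v_p − v_c1 = 198.1 m/s.
At r₂: circular v_c2 = √(μ/r₂) = 1138 m/s; transfer-apolune v_a = √[μ(2/r₂ − 1/a_t)] = 966.4 m/s.
Δv₂ = v_c2 − v_a = 171.4 m/s.
Total Δv = Δv₁ + Δv₂ = 369.5 m/s.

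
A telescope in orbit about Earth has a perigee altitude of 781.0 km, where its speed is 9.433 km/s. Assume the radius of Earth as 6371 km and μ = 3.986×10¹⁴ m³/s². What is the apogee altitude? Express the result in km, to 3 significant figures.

r_p = 6371 + 781.0 = 7152.0 km = 7.152×10⁶ m.
Specific energy ε = v²/2 − μ/r = -1.124×10⁷ J/kg, so a = −μ/(2ε) = 1.773×10⁷ m.
The apsides satisfy r_p + r_a = 2a, so the apogee radius is 2a − r_p = 2.830×10⁷ m = 28305 km.
Apogee altitude = 28305 − 6371 = 21934 km.

apogee altitude ≈ 21900 km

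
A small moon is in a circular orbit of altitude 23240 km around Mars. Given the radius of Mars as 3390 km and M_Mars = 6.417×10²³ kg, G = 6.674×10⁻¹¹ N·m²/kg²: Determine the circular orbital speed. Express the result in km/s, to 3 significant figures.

μ = GM = 6.674×10⁻¹¹ × 6.417×10²³ = 4.283×10¹³ m³/s².
r = 3390 + 23240 = 26630 km = 2.6630×10⁷ m.
For a circular orbit v = √(μ/r) = √(4.283×10¹³ / 2.663×10⁷) = √(1.608×10⁶) = 1268 m/s.
That is 1.268 km/s.

v ≈ 1.27 km/s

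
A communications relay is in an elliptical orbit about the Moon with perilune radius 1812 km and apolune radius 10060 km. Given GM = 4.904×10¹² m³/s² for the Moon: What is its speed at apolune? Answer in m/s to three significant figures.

Semi-major axis a = (r_p + r_a)/2 = 5936.0 km = 5.936×10⁶ m.
Vis-viva: v² = μ(2/r − 1/a) = 4.904×10¹² × (1.988×10⁻⁷ − 1.685×10⁻⁷) = 1.488×10⁵ m²/s².
v = 385.8 m/s.

v ≈ 386 m/s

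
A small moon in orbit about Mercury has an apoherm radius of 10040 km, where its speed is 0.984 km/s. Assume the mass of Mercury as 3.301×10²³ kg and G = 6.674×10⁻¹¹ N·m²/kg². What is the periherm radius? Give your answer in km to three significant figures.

μ = GM = 6.674×10⁻¹¹ × 3.301×10²³ = 2.203×10¹³ m³/s².
r_a = 1.004×10⁷ m.
Specific energy ε = v²/2 − μ/r = -1.710×10⁶ J/kg, so a = −μ/(2ε) = 6.441×10⁶ m.
The apsides satisfy r_p + r_a = 2a, so the periherm radius is 2a − r_a = 2.842×10⁶ m = 2842.2 km.

periherm radius ≈ 2840 km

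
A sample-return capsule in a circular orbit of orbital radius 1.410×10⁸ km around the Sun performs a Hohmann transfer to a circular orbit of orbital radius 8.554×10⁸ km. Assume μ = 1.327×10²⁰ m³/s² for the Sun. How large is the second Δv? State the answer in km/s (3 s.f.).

r₁ = 1.410×10⁸ km = 1.410×10¹¹ m.
r₂ = 8.554×10⁸ km = 8.554×10¹¹ m.
Transfer ellipse a_t = (r₁ + r₂)/2 = 4.982×10¹¹ m.
At r₁: circular v_c1 = √(μ/r₁) = 30680 m/s; transfer-perihelion v_p = √[μ(2/r₁ − 1/a_t)] = 40200 m/s.
At r₂: circular v_c2 = √(μ/r₂) = 12460 m/s; transfer-aphelion v_a = √[μ(2/r₂ − 1/a_t)] = 6626 m/s.
Δv₂ = v_c2 − v_a = 5829 m/s.
= 5.829 km/s.

Δv ≈ 5.83 km/s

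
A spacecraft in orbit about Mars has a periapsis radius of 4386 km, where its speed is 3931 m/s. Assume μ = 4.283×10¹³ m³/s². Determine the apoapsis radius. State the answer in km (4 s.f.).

r_p = 4.386×10⁶ m.
Specific energy ε = v²/2 − μ/r = -2.039×10⁶ J/kg, so a = −μ/(2ε) = 1.050×10⁷ m.
The apsides satisfy r_p + r_a = 2a, so the apoapsis radius is 2a − r_p = 1.662×10⁷ m = 16622 km.

apoapsis radius ≈ 16620 km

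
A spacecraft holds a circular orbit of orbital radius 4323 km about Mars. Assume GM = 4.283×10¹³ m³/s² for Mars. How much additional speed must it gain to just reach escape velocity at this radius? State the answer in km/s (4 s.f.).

r = 4323 km = 4.323×10⁶ m.
Circular speed v_c = √(μ/r) = 3148 m/s.
Escape speed v_esc = √(2μ/r) = √2 × v_c = 4451 m/s.
Δv = v_esc − v_c = 1304 m/s = 1.304 km/s.

Δv ≈ 1.304 km/s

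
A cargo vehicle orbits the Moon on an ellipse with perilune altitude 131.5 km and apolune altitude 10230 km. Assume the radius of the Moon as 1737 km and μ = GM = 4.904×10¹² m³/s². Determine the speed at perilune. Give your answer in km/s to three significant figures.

r_p = 1737 + 131.5 = 1868.5 km = 1.8685×10⁶ m.
r_a = 1737 + 10230 = 11967 km = 1.1967×10⁷ m.
Semi-major axis a = (r_p + r_a)/2 = 6917.8 km = 6.918×10⁶ m.
Vis-viva: v² = μ(2/r − 1/a) = 4.904×10¹² × (1.070×10⁻⁶ − 1.446×10⁻⁷) = 4.540×10⁶ m²/s².
v = 2131 m/s = 2.131 km/s.

v ≈ 2.13 km/s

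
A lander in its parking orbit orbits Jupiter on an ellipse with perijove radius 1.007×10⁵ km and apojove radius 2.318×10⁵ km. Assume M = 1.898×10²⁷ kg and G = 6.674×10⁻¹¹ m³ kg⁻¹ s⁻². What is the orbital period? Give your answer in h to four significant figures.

T ≈ 10.51 h

μ = GM = 6.674×10⁻¹¹ × 1.898×10²⁷ = 1.267×10¹⁷ m³/s².
Semi-major axis a = (r_p + r_a)/2 = (1.0070×10⁵ + 2.3180×10⁵)/2 = 1.6625×10⁵ km = 1.662×10⁸ m.
By Kepler's third law T = 2π√(a³/μ) = 2π × 6.023×10³ = 3.784×10⁴ s.
= 10.51 h.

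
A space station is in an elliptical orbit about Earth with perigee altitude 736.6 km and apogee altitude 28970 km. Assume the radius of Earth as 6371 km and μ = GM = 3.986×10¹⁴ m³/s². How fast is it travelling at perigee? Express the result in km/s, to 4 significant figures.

v ≈ 9.663 km/s

r_p = 6371 + 736.6 = 7107.6 km = 7.1076×10⁶ m.
r_a = 6371 + 28970 = 35341 km = 3.5341×10⁷ m.
Semi-major axis a = (r_p + r_a)/2 = 21224 km = 2.122×10⁷ m.
Vis-viva: v² = μ(2/r − 1/a) = 3.986×10¹⁴ × (2.814×10⁻⁷ − 4.712×10⁻⁸) = 9.338×10⁷ m²/s².
v = 9663 m/s = 9.663 km/s.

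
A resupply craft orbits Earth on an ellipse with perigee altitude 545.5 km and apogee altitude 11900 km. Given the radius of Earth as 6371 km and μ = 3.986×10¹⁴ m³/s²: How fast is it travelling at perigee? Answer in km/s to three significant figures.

r_p = 6371 + 545.5 = 6916.5 km = 6.9165×10⁶ m.
r_a = 6371 + 11900 = 18271 km = 1.8271×10⁷ m.
Semi-major axis a = (r_p + r_a)/2 = 12594 km = 1.259×10⁷ m.
Vis-viva: v² = μ(2/r − 1/a) = 3.986×10¹⁴ × (2.892×10⁻⁷ − 7.940×10⁻⁸) = 8.361×10⁷ m²/s².
v = 9144 m/s = 9.144 km/s.

v ≈ 9.14 km/s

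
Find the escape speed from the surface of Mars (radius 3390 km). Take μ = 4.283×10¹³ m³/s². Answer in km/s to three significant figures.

r = R = 3.390×10⁶ m.
Escape speed v_esc = √(2μ/r) = √(2 × 4.283×10¹³ / 3.390×10⁶) = √(2.527×10⁷) = 5027 m/s.
= 5.027 km/s.

v_esc ≈ 5.03 km/s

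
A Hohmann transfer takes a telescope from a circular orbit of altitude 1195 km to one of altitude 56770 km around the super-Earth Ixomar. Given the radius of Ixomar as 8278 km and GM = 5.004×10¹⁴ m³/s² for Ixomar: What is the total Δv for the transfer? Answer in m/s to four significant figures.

r₁ = 8278 + 1195 = 9473.0 km = 9.4730×10⁶ m.
r₂ = 8278 + 56770 = 65048 km = 6.5048×10⁷ m.
Transfer ellipse a_t = (r₁ + r₂)/2 = 3.726×10⁷ m.
At r₁: circular v_c1 = √(μ/r₁) = 7268 m/s; transfer-periapsis v_p = √[μ(2/r₁ − 1/a_t)] = 9603 m/s.
Δv₁ = v_p − v_c1 = 2335 m/s.
At r₂: circular v_c2 = √(μ/r₂) = 2774 m/s; transfer-apoapsis v_a = √[μ(2/r₂ − 1/a_t)] = 1398 m/s.
Δv₂ = v_c2 − v_a = 1375 m/s.
Total Δv = Δv₁ + Δv₂ = 3710 m/s.

Δv_total ≈ 3710 m/s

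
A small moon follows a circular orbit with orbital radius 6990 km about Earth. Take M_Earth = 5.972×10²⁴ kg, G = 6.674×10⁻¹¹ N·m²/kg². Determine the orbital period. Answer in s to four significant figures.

T ≈ 5816 s

μ = GM = 6.674×10⁻¹¹ × 5.972×10²⁴ = 3.986×10¹⁴ m³/s².
r = 6990 km = 6.990×10⁶ m.
Kepler's third law: T = 2π√(r³/μ) = 2π√((6.990×10⁶)³ / 3.986×10¹⁴).
r³/μ = 8.569×10⁵ s², so T = 2π × 9.257×10² = 5.816×10³ s.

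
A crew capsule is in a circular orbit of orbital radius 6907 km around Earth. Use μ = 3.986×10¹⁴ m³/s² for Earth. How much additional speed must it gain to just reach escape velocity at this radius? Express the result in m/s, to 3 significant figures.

r = 6907 km = 6.907×10⁶ m.
Circular speed v_c = √(μ/r) = 7597 m/s.
Escape speed v_esc = √(2μ/r) = √2 × v_c = 10740 m/s.
Δv = v_esc − v_c = 3147 m/s.

Δv ≈ 3150 m/s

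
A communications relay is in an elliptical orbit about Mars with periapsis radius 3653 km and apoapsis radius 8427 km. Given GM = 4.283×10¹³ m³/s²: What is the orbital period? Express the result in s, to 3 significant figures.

T ≈ 14300 s

Semi-major axis a = (r_p + r_a)/2 = (3653.0 + 8427.0)/2 = 6040.0 km = 6.040×10⁶ m.
By Kepler's third law T = 2π√(a³/μ) = 2π × 2.268×10³ = 1.425×10⁴ s.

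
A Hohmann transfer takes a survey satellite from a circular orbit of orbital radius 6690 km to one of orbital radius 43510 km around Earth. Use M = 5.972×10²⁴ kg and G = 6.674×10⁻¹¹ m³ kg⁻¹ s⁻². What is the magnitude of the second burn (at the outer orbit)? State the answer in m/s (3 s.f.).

Δv ≈ 1460 m/s

μ = GM = 6.674×10⁻¹¹ × 5.972×10²⁴ = 3.986×10¹⁴ m³/s².
r₁ = 6690 km = 6.690×10⁶ m.
r₂ = 43510 km = 4.351×10⁷ m.
Transfer ellipse a_t = (r₁ + r₂)/2 = 2.510×10⁷ m.
At r₁: circular v_c1 = √(μ/r₁) = 7719 m/s; transfer-perigee v_p = √[μ(2/r₁ − 1/a_t)] = 10160 m/s.
At r₂: circular v_c2 = √(μ/r₂) = 3027 m/s; transfer-apogee v_a = √[μ(2/r₂ − 1/a_t)] = 1563 m/s.
Δv₂ = v_c2 − v_a = 1464 m/s.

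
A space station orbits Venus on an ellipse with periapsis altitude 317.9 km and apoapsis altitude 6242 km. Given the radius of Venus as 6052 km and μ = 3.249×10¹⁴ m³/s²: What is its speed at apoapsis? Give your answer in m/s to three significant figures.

v ≈ 4250 m/s

r_p = 6052 + 317.9 = 6369.9 km = 6.3699×10⁶ m.
r_a = 6052 + 6242 = 12294 km = 1.2294×10⁷ m.
Semi-major axis a = (r_p + r_a)/2 = 9332.0 km = 9.332×10⁶ m.
Vis-viva: v² = μ(2/r − 1/a) = 3.249×10¹⁴ × (1.627×10⁻⁷ − 1.072×10⁻⁷) = 1.804×10⁷ m²/s².
v = 4247 m/s.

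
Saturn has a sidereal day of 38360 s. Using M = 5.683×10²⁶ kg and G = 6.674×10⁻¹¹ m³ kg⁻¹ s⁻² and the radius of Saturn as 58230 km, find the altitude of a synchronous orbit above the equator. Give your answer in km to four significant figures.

μ = GM = 6.674×10⁻¹¹ × 5.683×10²⁶ = 3.793×10¹⁶ m³/s².
A synchronous orbit has period T, so by Kepler's third law a = (μT²/4π²)^(1/3).
μT²/4π² = 3.793×10¹⁶ × (3.836×10⁴)² / 39.48 = 1.414×10²⁴ m³.
a = 1.122×10⁸ m = 1.1223×10⁵ km.
Altitude h = a − R = 1.1223×10⁵ − 58230 = 54003 km.

h_sync ≈ 54000 km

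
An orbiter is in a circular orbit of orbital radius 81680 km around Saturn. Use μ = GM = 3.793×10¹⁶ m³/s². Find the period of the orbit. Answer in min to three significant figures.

T ≈ 397 min

r = 81680 km = 8.168×10⁷ m.
Kepler's third law: T = 2π√(r³/μ) = 2π√((8.168×10⁷)³ / 3.793×10¹⁶).
r³/μ = 1.437×10⁷ s², so T = 2π × 3.790×10³ = 2.382×10⁴ s.
Converting: 2.382×10⁴ s ÷ 60.00 = 396.9 min.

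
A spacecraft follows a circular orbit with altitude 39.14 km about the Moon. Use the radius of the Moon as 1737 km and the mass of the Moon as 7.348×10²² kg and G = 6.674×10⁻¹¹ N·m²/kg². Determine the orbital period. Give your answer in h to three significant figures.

μ = GM = 6.674×10⁻¹¹ × 7.348×10²² = 4.904×10¹² m³/s².
r = 1737 + 39.14 = 1776.1 km = 1.7761×10⁶ m.
Kepler's third law: T = 2π√(r³/μ) = 2π√((1.776×10⁶)³ / 4.904×10¹²).
r³/μ = 1.143×10⁶ s², so T = 2π × 1.069×10³ = 6.716×10³ s.
Converting: 6.716×10³ s ÷ 3600 = 1.866 h.

T ≈ 1.87 h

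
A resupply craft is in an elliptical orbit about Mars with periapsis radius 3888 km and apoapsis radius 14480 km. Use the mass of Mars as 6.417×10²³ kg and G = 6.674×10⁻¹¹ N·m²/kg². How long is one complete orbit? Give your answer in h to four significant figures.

μ = GM = 6.674×10⁻¹¹ × 6.417×10²³ = 4.283×10¹³ m³/s².
Semi-major axis a = (r_p + r_a)/2 = (3888.0 + 14480)/2 = 9184.0 km = 9.184×10⁶ m.
By Kepler's third law T = 2π√(a³/μ) = 2π × 4.253×10³ = 2.672×10⁴ s.
= 7.423 h.

T ≈ 7.423 h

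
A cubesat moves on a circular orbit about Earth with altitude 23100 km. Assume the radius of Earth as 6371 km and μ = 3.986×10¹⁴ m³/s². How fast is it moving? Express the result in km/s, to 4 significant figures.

r = 6371 + 23100 = 29471 km = 2.9471×10⁷ m.
For a circular orbit v = √(μ/r) = √(3.986×10¹⁴ / 2.947×10⁷) = √(1.353×10⁷) = 3678 m/s.
That is 3.678 km/s.

v ≈ 3.678 km/s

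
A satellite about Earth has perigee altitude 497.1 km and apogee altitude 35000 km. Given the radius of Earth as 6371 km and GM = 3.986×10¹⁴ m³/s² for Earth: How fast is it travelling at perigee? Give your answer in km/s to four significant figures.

v ≈ 9.977 km/s

r_p = 6371 + 497.1 = 6868.1 km = 6.8681×10⁶ m.
r_a = 6371 + 35000 = 41371 km = 4.1371×10⁷ m.
Semi-major axis a = (r_p + r_a)/2 = 24120 km = 2.412×10⁷ m.
Vis-viva: v² = μ(2/r − 1/a) = 3.986×10¹⁴ × (2.912×10⁻⁷ − 4.146×10⁻⁸) = 9.955×10⁷ m²/s².
v = 9977 m/s = 9.977 km/s.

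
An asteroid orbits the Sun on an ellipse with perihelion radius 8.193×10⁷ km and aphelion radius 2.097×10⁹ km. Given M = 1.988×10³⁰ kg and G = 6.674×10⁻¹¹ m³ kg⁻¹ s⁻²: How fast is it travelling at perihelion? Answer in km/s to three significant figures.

v ≈ 55.8 km/s

μ = GM = 6.674×10⁻¹¹ × 1.988×10³⁰ = 1.327×10²⁰ m³/s².
Semi-major axis a = (r_p + r_a)/2 = 1.0895×10⁹ km = 1.089×10¹² m.
Vis-viva: v² = μ(2/r − 1/a) = 1.327×10²⁰ × (2.441×10⁻¹¹ − 9.179×10⁻¹³) = 3.117×10⁹ m²/s².
v = 55830 m/s = 55.83 km/s.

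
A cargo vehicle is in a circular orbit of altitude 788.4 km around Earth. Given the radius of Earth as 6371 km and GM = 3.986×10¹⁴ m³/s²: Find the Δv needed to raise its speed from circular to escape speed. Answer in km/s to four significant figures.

r = 6371 + 788.4 = 7159.4 km = 7.1594×10⁶ m.
Circular speed v_c = √(μ/r) = 7462 m/s.
Escape speed v_esc = √(2μ/r) = √2 × v_c = 10550 m/s.
Δv = v_esc − v_c = 3091 m/s = 3.091 km/s.

Δv ≈ 3.091 km/s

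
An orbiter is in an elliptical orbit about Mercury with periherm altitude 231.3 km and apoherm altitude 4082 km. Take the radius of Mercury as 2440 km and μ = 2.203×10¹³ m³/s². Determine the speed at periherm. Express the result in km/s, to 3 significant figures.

v ≈ 3.42 km/s

r_p = 2440 + 231.3 = 2671.3 km = 2.6713×10⁶ m.
r_a = 2440 + 4082 = 6522.0 km = 6.5220×10⁶ m.
Semi-major axis a = (r_p + r_a)/2 = 4596.6 km = 4.597×10⁶ m.
Vis-viva: v² = μ(2/r − 1/a) = 2.203×10¹³ × (7.487×10⁻⁷ − 2.175×10⁻⁷) = 1.170×10⁷ m²/s².
v = 3421 m/s = 3.421 km/s.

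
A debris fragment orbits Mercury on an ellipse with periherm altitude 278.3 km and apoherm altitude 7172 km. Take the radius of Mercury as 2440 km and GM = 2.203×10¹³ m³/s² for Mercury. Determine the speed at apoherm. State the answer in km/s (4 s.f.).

v ≈ 1.005 km/s

r_p = 2440 + 278.3 = 2718.3 km = 2.7183×10⁶ m.
r_a = 2440 + 7172 = 9612.0 km = 9.6120×10⁶ m.
Semi-major axis a = (r_p + r_a)/2 = 6165.1 km = 6.165×10⁶ m.
Vis-viva: v² = μ(2/r − 1/a) = 2.203×10¹³ × (2.081×10⁻⁷ − 1.622×10⁻⁷) = 1.011×10⁶ m²/s².
v = 1005 m/s = 1.005 km/s.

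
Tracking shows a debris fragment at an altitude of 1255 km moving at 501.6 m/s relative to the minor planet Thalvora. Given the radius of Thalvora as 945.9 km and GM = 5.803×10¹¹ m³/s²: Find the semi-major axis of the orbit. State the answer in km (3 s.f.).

r = 945.9 + 1255 = 2200.9 km = 2.201×10⁶ m.
Specific orbital energy ε = v²/2 − μ/r = (501.6)²/2 − 5.803×10¹¹/2.201×10⁶ = -1.379×10⁵ J/kg.
Since ε = −μ/(2a), a = −μ/(2ε) = 2.105×10⁶ m = 2104.6 km.

a ≈ 2100 km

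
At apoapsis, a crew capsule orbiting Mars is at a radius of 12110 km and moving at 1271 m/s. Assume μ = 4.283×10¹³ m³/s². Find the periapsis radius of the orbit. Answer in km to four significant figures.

r_a = 1.211×10⁷ m.
Specific energy ε = v²/2 − μ/r = -2.729×10⁶ J/kg, so a = −μ/(2ε) = 7.847×10⁶ m.
The apsides satisfy r_p + r_a = 2a, so the periapsis radius is 2a − r_a = 3.584×10⁶ m = 3584.2 km.

periapsis radius ≈ 3584 km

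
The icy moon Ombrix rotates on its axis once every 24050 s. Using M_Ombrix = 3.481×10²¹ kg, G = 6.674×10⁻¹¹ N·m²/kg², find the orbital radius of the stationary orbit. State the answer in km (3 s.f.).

r_sync ≈ 1500 km

μ = GM = 6.674×10⁻¹¹ × 3.481×10²¹ = 2.323×10¹¹ m³/s².
A synchronous orbit has period T, so by Kepler's third law a = (μT²/4π²)^(1/3).
μT²/4π² = 2.323×10¹¹ × (2.405×10⁴)² / 39.48 = 3.404×10¹⁸ m³.
a = 1.504×10⁶ m = 1504.3 km.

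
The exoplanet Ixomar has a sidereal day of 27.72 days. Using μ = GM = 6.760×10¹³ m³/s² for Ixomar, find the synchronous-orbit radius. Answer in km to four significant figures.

T = 27.72 days = 2.395×10⁶ s.
A synchronous orbit has period T, so by Kepler's third law a = (μT²/4π²)^(1/3).
μT²/4π² = 6.760×10¹³ × (2.395×10⁶)² / 39.48 = 9.822×10²⁴ m³.
a = 2.142×10⁸ m = 2.1416×10⁵ km.

r_sync ≈ 2.142×10⁵ km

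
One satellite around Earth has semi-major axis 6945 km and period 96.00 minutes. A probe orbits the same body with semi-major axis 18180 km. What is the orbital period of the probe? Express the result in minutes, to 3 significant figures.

T₂ ≈ 407 minutes

Kepler's third law: T² ∝ a³, so T₂ = T₁ (a₂/a₁)^(3/2).
a₂/a₁ = 2.618, (a₂/a₁)^(3/2) = 4.235.
T₂ = 96.00 × 4.235 = 406.6 minutes.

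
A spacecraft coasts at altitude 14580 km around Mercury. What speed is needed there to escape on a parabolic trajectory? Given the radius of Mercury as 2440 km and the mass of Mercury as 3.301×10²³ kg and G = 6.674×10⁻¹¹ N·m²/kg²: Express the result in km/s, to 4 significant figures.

μ = GM = 6.674×10⁻¹¹ × 3.301×10²³ = 2.203×10¹³ m³/s².
r = 2440 + 14580 = 17020 km = 1.7020×10⁷ m.
Escape speed v_esc = √(2μ/r) = √(2 × 2.203×10¹³ / 1.702×10⁷) = √(2.589×10⁶) = 1609 m/s.
= 1.609 km/s.

v_esc ≈ 1.609 km/s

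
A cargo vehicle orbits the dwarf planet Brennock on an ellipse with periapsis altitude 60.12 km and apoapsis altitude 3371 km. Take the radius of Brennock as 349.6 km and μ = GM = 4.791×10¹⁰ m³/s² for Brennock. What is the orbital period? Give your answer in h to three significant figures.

r_p = 349.6 + 60.12 = 409.72 km = 4.0972×10⁵ m.
r_a = 349.6 + 3371 = 3720.6 km = 3.7206×10⁶ m.
Semi-major axis a = (r_p + r_a)/2 = (409.72 + 3720.6)/2 = 2065.2 km = 2.065×10⁶ m.
By Kepler's third law T = 2π√(a³/μ) = 2π × 1.356×10⁴ = 8.519×10⁴ s.
= 23.66 h.

T ≈ 23.7 h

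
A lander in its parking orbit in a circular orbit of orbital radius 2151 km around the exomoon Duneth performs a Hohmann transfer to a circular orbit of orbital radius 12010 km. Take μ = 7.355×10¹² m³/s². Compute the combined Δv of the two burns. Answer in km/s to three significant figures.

r₁ = 2151 km = 2.151×10⁶ m.
r₂ = 12010 km = 1.201×10⁷ m.
Transfer ellipse a_t = (r₁ + r₂)/2 = 7.080×10⁶ m.
At r₁: circular v_c1 = √(μ/r₁) = 1849 m/s; transfer-periapsis v_p = √[μ(2/r₁ − 1/a_t)] = 2408 m/s.
Δv₁ = v_p − v_c1 = 559.2 m/s.
At r₂: circular v_c2 = √(μ/r₂) = 782.6 m/s; transfer-apoapsis v_a = √[μ(2/r₂ − 1/a_t)] = 431.3 m/s.
Δv₂ = v_c2 − v_a = 351.2 m/s.
Total Δv = Δv₁ + Δv₂ = 910.4 m/s = 0.9104 km/s.

Δv_total ≈ 0.91 km/s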